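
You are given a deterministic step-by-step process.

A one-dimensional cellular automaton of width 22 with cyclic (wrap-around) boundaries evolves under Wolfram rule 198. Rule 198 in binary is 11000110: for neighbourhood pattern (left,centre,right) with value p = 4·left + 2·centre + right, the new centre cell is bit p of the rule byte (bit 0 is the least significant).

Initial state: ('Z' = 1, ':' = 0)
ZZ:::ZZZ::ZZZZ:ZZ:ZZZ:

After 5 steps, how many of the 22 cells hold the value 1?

k=0  ZZ:::ZZZ::ZZZZ:ZZ:ZZZ:
k=1  :Z::Z:ZZ:Z:ZZZ::Z::ZZ:
k=2  ZZ:ZZ::Z:Z::ZZ:ZZ:Z:Z:
k=3  :Z::Z:ZZ:Z:Z:Z::Z:Z:Z:
k=4  ZZ:ZZ::Z:Z:Z:Z:ZZ:Z:Z:
k=5  :Z::Z:ZZ:Z:Z:Z::Z:Z:Z:

10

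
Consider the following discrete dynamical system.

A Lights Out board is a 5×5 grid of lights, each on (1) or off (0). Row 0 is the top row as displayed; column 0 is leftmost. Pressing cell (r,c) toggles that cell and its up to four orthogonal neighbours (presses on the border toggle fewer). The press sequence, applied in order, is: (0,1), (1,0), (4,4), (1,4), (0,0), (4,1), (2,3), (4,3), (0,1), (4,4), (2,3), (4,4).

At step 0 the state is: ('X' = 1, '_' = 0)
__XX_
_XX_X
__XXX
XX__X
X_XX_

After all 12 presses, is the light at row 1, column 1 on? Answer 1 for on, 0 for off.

0

0) __XX_
_XX_X
__XXX
XX__X
X_XX_
1) XX_X_
__X_X
__XXX
XX__X
X_XX_
2) _X_X_
XXX_X
X_XXX
XX__X
X_XX_
3) _X_X_
XXX_X
X_XXX
XX___
X_X_X
4) _X_XX
XXXX_
X_XX_
XX___
X_X_X
5) X__XX
_XXX_
X_XX_
XX___
X_X_X
6) X__XX
_XXX_
X_XX_
X____
_X__X
7) X__XX
_XX__
X___X
X__X_
_X__X
8) X__XX
_XX__
X___X
X____
_XXX_
9) _XXXX
__X__
X___X
X____
_XXX_
10) _XXXX
__X__
X___X
X___X
_XX_X
11) _XXXX
__XX_
X_XX_
X__XX
_XX_X
12) _XXXX
__XX_
X_XX_
X__X_
_XXX_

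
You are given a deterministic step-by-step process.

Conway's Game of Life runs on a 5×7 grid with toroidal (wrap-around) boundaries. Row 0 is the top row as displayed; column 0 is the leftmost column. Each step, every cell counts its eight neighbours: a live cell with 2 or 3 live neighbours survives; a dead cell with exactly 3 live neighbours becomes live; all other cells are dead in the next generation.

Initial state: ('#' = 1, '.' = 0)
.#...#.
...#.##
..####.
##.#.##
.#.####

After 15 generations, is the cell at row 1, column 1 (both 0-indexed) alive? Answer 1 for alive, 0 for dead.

[0] .#...#.
...#.##
..####.
##.#.##
.#.####
[1] ...#...
...#..#
.#.....
.#.....
.#.#...
[2] ...##..
..#....
#.#....
##.....
.......
[3] ...#...
.##....
#.#....
##.....
.......
[4] ..#....
.###...
#.#....
##.....
.......
[5] .###...
...#...
#..#...
##.....
.#.....
[6] .#.#...
.#.##..
###....
###....
.......
[7] ...##..
...##..
.......
#.#....
#......
[8] ...##..
...##..
...#...
.#.....
.#.#...
[9] .......
..#....
..###..
.......
...##..
[10] ...#...
..#....
..##...
..#....
.......
[11] .......
..#....
.###...
..##...
.......
[12] .......
.###...
.#.....
.#.#...
.......
[13] ..#....
.##....
##.#...
..#....
.......
[14] .##....
#..#...
#..#...
.##....
.......
[15] .##....
#..#...
#..#...
.##....
.......

0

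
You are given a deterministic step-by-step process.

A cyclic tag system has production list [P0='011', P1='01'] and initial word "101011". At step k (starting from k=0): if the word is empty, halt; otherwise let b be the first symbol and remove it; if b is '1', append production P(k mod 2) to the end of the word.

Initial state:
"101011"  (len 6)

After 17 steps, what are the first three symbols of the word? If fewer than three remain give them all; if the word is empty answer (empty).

gen 0: "101011"  (len 6)
gen 1: "01011011"  (len 8)
gen 2: "1011011"  (len 7)
gen 3: "011011011"  (len 9)
gen 4: "11011011"  (len 8)
gen 5: "1011011011"  (len 10)
gen 6: "01101101101"  (len 11)
gen 7: "1101101101"  (len 10)
gen 8: "10110110101"  (len 11)
gen 9: "0110110101011"  (len 13)
gen 10: "110110101011"  (len 12)
gen 11: "10110101011011"  (len 14)
gen 12: "011010101101101"  (len 15)
gen 13: "11010101101101"  (len 14)
gen 14: "101010110110101"  (len 15)
gen 15: "01010110110101011"  (len 17)
gen 16: "1010110110101011"  (len 16)
gen 17: "010110110101011011"  (len 18)

010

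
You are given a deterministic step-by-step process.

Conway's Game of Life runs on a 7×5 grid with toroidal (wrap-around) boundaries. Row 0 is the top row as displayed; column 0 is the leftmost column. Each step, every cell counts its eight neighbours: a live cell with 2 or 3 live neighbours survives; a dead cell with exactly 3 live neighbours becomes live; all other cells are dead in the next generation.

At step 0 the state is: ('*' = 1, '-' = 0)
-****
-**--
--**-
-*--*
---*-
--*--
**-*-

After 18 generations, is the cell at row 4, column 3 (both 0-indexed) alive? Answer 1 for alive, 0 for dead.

k=0  -****
-**--
--**-
-*--*
---*-
--*--
**-*-
k=1  ----*
*---*
*--*-
----*
--**-
-****
*----
k=2  ----*
*--*-
*--*-
--*-*
**---
**--*
***--
k=3  --***
*--*-
****-
--***
--**-
----*
--**-
k=4  -*---
*----
*----
*----
--*--
----*
--*--
k=5  -*---
**---
**--*
-*---
-----
---*-
-----
k=6  **---
--*-*
--*-*
-*---
-----
-----
-----
k=7  **---
--*-*
***--
-----
-----
-----
-----
k=8  **---
--***
****-
-*---
-----
-----
-----
k=9  *****
-----
*----
**---
-----
-----
-----
k=10  *****
--**-
**---
**---
-----
-----
*****
k=11  -----
-----
*---*
**---
-----
*****
-----
k=12  -----
-----
**--*
**--*
---*-
*****
*****
k=13  *****
*----
-*--*
-***-
-----
-----
-----
k=14  *****
-----
-*-**
****-
--*--
-----
*****
k=15  -----
-----
-*-**
*----
--**-
*---*
-----
k=16  -----
-----
*---*
**---
**-*-
---**
-----
k=17  -----
-----
**--*
--*--
-*-*-
*-***
-----
k=18  -----
*----
**---
--***
**---
*****
---**

0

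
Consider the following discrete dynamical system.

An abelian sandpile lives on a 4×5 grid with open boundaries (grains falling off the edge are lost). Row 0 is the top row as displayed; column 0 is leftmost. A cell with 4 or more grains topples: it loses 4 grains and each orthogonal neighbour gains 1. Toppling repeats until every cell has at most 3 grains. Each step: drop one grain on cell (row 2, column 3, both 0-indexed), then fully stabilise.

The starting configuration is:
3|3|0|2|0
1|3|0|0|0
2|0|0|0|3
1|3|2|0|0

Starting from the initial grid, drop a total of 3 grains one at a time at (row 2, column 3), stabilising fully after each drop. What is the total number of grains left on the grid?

step 0: 3|3|0|2|0
1|3|0|0|0
2|0|0|0|3
1|3|2|0|0
step 1: 3|3|0|2|0
1|3|0|0|0
2|0|0|1|3
1|3|2|0|0
step 2: 3|3|0|2|0
1|3|0|0|0
2|0|0|2|3
1|3|2|0|0
step 3: 3|3|0|2|0
1|3|0|0|0
2|0|0|3|3
1|3|2|0|0

26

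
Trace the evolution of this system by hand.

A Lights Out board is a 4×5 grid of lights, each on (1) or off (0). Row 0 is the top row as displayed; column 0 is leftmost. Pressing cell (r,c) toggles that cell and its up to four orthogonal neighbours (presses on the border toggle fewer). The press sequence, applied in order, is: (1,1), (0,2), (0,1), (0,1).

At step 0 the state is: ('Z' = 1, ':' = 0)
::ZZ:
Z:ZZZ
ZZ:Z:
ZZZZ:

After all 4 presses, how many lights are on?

t=0: ::ZZ:
Z:ZZZ
ZZ:Z:
ZZZZ:
t=1: :ZZZ:
:Z:ZZ
Z::Z:
ZZZZ:
t=2: :::::
:ZZZZ
Z::Z:
ZZZZ:
t=3: ZZZ::
::ZZZ
Z::Z:
ZZZZ:
t=4: :::::
:ZZZZ
Z::Z:
ZZZZ:

10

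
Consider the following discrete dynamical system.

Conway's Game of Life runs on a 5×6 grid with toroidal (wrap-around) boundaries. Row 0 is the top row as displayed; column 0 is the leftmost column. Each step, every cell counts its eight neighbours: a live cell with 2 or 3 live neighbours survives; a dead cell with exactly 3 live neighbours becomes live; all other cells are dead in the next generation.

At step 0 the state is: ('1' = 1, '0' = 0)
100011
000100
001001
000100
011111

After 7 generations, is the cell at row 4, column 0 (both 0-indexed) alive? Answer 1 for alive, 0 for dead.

step 0: 100011
000100
001001
000100
011111
step 1: 110000
100100
001110
110001
011000
step 2: 100000
100111
001110
100011
001001
step 3: 110100
111000
011000
111000
010010
step 4: 000101
000100
000100
100100
000101
step 5: 001100
001100
001110
001100
101101
step 6: 000000
010000
010010
000001
000000
step 7: 000000
000000
100000
000000
000000

0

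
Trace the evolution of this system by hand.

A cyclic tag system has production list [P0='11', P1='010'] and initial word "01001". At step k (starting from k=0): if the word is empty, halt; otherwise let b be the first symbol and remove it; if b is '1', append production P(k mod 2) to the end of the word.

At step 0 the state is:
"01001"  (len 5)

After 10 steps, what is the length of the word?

t=0: "01001"  (len 5)
t=1: "1001"  (len 4)
t=2: "001010"  (len 6)
t=3: "01010"  (len 5)
t=4: "1010"  (len 4)
t=5: "01011"  (len 5)
t=6: "1011"  (len 4)
t=7: "01111"  (len 5)
t=8: "1111"  (len 4)
t=9: "11111"  (len 5)
t=10: "1111010"  (len 7)

7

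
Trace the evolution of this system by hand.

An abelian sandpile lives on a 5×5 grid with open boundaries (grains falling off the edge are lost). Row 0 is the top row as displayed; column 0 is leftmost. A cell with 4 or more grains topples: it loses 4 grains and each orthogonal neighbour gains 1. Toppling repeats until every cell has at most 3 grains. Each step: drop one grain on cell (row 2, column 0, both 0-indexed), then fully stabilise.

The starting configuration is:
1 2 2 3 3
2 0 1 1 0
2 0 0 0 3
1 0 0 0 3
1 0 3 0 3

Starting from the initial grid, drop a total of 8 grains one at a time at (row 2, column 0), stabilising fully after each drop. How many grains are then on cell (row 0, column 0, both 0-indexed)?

2

0) 1 2 2 3 3
2 0 1 1 0
2 0 0 0 3
1 0 0 0 3
1 0 3 0 3
1) 1 2 2 3 3
2 0 1 1 0
3 0 0 0 3
1 0 0 0 3
1 0 3 0 3
2) 1 2 2 3 3
3 0 1 1 0
0 1 0 0 3
2 0 0 0 3
1 0 3 0 3
3) 1 2 2 3 3
3 0 1 1 0
1 1 0 0 3
2 0 0 0 3
1 0 3 0 3
4) 1 2 2 3 3
3 0 1 1 0
2 1 0 0 3
2 0 0 0 3
1 0 3 0 3
5) 1 2 2 3 3
3 0 1 1 0
3 1 0 0 3
2 0 0 0 3
1 0 3 0 3
6) 2 2 2 3 3
0 1 1 1 0
1 2 0 0 3
3 0 0 0 3
1 0 3 0 3
7) 2 2 2 3 3
0 1 1 1 0
2 2 0 0 3
3 0 0 0 3
1 0 3 0 3
8) 2 2 2 3 3
0 1 1 1 0
3 2 0 0 3
3 0 0 0 3
1 0 3 0 3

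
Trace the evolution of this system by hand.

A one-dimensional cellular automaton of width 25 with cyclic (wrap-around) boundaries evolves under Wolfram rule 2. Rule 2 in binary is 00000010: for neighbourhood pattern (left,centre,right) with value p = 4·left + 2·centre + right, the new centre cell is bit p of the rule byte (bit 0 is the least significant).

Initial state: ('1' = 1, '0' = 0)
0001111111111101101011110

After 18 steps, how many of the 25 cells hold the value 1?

step 0: 0001111111111101101011110
step 1: 0010000000000000000000000
step 2: 0100000000000000000000000
step 3: 1000000000000000000000000
step 4: 0000000000000000000000001
step 5: 0000000000000000000000010
step 6: 0000000000000000000000100
step 7: 0000000000000000000001000
step 8: 0000000000000000000010000
step 9: 0000000000000000000100000
step 10: 0000000000000000001000000
step 11: 0000000000000000010000000
step 12: 0000000000000000100000000
step 13: 0000000000000001000000000
step 14: 0000000000000010000000000
step 15: 0000000000000100000000000
step 16: 0000000000001000000000000
step 17: 0000000000010000000000000
step 18: 0000000000100000000000000

1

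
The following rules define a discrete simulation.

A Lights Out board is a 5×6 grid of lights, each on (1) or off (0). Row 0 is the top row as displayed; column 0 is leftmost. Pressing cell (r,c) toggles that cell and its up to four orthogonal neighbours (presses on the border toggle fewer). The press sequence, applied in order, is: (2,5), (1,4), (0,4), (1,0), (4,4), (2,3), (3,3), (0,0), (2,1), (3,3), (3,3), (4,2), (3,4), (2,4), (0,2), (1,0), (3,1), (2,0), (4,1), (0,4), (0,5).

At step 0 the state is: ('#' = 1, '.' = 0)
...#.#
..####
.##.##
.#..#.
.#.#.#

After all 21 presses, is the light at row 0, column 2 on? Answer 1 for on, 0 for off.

1

0) ...#.#
..####
.##.##
.#..#.
.#.#.#
1) ...#.#
..###.
.##...
.#..##
.#.#.#
2) ...###
..#..#
.##.#.
.#..##
.#.#.#
3) ......
..#.##
.##.#.
.#..##
.#.#.#
4) #.....
###.##
###.#.
.#..##
.#.#.#
5) #.....
###.##
###.#.
.#...#
.#..#.
6) #.....
######
##.#..
.#.#.#
.#..#.
7) #.....
######
##....
.##.##
.#.##.
8) .#....
.#####
##....
.##.##
.#.##.
9) .#....
..####
..#...
..#.##
.#.##.
10) .#....
..####
..##..
...#.#
.#..#.
11) .#....
..####
..#...
..#.##
.#.##.
12) .#....
..####
..#...
....##
..#.#.
13) .#....
..####
..#.#.
...#..
..#...
14) .#....
..##.#
..##.#
...##.
..#...
15) ..##..
...#.#
..##.#
...##.
..#...
16) #.##..
##.#.#
#.##.#
...##.
..#...
17) #.##..
##.#.#
####.#
#####.
.##...
18) #.##..
.#.#.#
..##.#
.####.
.##...
19) #.##..
.#.#.#
..##.#
..###.
#.....
20) #.#.##
.#.###
..##.#
..###.
#.....
21) #.#...
.#.##.
..##.#
..###.
#.....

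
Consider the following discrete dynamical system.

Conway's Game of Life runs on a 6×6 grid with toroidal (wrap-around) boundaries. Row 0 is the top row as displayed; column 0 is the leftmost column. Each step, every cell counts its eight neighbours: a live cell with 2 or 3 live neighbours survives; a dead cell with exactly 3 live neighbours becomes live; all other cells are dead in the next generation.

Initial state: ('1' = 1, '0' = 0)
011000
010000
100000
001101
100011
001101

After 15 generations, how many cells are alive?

k=0  011000
010000
100000
001101
100011
001101
k=1  110100
111000
111000
010100
110000
001101
k=2  000111
000101
000100
000000
110110
000111
k=3  101000
001101
000010
001110
101100
000000
k=4  011100
011111
000001
011011
011010
001100
k=5  100000
010001
000000
011011
100011
000010
k=6  100001
100000
011011
010110
110000
100010
k=7  110000
000010
011011
000110
111110
000000
k=8  000000
001110
001001
000000
011011
000101
k=9  001000
001110
001010
111111
101111
101101
k=10  000001
011010
100000
000000
000000
100000
k=11  110001
110001
010000
000000
000000
000000
k=12  010001
001001
010000
000000
000000
100000
k=13  010001
011000
000000
000000
000000
100000
k=14  011000
111000
000000
000000
000000
100000
k=15  001000
101000
010000
000000
000000
010000

5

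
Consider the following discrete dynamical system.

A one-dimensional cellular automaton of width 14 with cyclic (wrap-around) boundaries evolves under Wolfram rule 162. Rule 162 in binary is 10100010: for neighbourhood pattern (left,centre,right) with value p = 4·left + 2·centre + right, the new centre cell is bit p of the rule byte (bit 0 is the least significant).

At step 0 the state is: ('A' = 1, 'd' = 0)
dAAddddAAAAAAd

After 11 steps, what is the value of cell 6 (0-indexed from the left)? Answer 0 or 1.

0

0) dAAddddAAAAAAd
1) AdddddAdAAAAdd
2) dddddAdAdAAddA
3) ddddAdAdAdddAd
4) dddAdAdAdddAdd
5) ddAdAdAdddAddd
6) dAdAdAdddAdddd
7) AdAdAdddAddddd
8) dAdAdddAdddddA
9) AdAdddAdddddAd
10) dAdddAdddddAdA
11) AdddAdddddAdAd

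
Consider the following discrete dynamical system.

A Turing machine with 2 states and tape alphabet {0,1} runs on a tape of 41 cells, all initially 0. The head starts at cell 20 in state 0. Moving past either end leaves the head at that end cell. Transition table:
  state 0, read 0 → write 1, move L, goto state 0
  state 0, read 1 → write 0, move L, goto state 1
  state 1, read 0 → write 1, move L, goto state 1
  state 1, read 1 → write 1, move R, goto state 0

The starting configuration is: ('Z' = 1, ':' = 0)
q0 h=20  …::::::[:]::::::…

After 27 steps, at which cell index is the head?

[0] q0 h=20  …::::::[:]::::::…
[1] q0 h=19  …::::::[:]Z:::::…
[2] q0 h=18  …::::::[:]ZZ::::…
[3] q0 h=17  …::::::[:]ZZZ:::…
[4] q0 h=16  …::::::[:]ZZZZ::…
[5] q0 h=15  …::::::[:]ZZZZZ:…
[6] q0 h=14  …::::::[:]ZZZZZZ…
[7] q0 h=13  …::::::[:]ZZZZZZ…
[8] q0 h=12  …::::::[:]ZZZZZZ…
[9] q0 h=11  …::::::[:]ZZZZZZ…
[10] q0 h=10  …::::::[:]ZZZZZZ…
[11] q0 h= 9  …::::::[:]ZZZZZZ…
[12] q0 h= 8  …::::::[:]ZZZZZZ…
[13] q0 h= 7  …::::::[:]ZZZZZZ…
[14] q0 h= 6  |::::::[:]ZZZZZZ…
[15] q0 h= 5  |:::::[:]ZZZZZZ…
[16] q0 h= 4  |::::[:]ZZZZZZ…
[17] q0 h= 3  |:::[:]ZZZZZZ…
[18] q0 h= 2  |::[:]ZZZZZZ…
[19] q0 h= 1  |:[:]ZZZZZZ…
[20] q0 h= 0  |[:]ZZZZZZ…
[21] q0 h= 0  |[Z]ZZZZZZ…
[22] q1 h= 0  |[:]ZZZZZZ…
[23] q1 h= 0  |[Z]ZZZZZZ…
[24] q0 h= 1  |Z[Z]ZZZZZZ…
[25] q1 h= 0  |[Z]:ZZZZZ…
[26] q0 h= 1  |Z[:]ZZZZZZ…
[27] q0 h= 0  |[Z]ZZZZZZ…

0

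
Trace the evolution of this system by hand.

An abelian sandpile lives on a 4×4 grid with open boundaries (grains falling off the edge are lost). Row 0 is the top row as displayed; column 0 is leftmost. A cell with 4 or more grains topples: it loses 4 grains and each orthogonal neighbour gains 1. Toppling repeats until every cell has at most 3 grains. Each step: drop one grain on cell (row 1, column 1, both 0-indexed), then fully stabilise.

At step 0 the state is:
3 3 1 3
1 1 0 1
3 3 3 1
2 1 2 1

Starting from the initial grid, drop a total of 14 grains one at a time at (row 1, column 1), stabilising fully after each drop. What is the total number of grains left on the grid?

t=0: 3 3 1 3
1 1 0 1
3 3 3 1
2 1 2 1
t=1: 3 3 1 3
1 2 0 1
3 3 3 1
2 1 2 1
t=2: 3 3 1 3
1 3 0 1
3 3 3 1
2 1 2 1
t=3: 1 1 2 3
0 3 2 1
1 2 0 2
3 2 3 1
t=4: 1 2 2 3
1 0 3 1
1 3 0 2
3 2 3 1
t=5: 1 2 2 3
1 1 3 1
1 3 0 2
3 2 3 1
t=6: 1 2 2 3
1 2 3 1
1 3 0 2
3 2 3 1
t=7: 1 2 2 3
1 3 3 1
1 3 0 2
3 2 3 1
t=8: 1 3 3 3
2 2 0 2
2 0 2 2
3 3 3 1
t=9: 1 3 3 3
2 3 0 2
2 0 2 2
3 3 3 1
t=10: 2 1 1 0
3 1 2 3
2 1 2 2
3 3 3 1
t=11: 2 1 1 0
3 2 2 3
2 1 2 2
3 3 3 1
t=12: 2 1 1 0
3 3 2 3
2 1 2 2
3 3 3 1
t=13: 3 2 1 0
0 1 3 3
3 2 2 2
3 3 3 1
t=14: 3 2 1 0
0 2 3 3
3 2 2 2
3 3 3 1

33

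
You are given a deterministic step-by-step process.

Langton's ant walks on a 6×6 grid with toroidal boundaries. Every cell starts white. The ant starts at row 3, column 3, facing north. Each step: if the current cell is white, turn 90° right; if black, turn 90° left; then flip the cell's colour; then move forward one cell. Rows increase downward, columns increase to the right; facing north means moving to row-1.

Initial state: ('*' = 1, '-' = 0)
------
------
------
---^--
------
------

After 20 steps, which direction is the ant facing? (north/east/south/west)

t=0: ------
------
------
---^--
------
------
t=1: ------
------
------
---*>-
------
------
t=2: ------
------
------
---**-
----v-
------
t=3: ------
------
------
---**-
---<*-
------
t=4: ------
------
------
---^*-
---**-
------
t=5: ------
------
------
--<-*-
---**-
------
t=6: ------
------
--^---
--*-*-
---**-
------
t=7: ------
------
--*>--
--*-*-
---**-
------
t=8: ------
------
--**--
--*v*-
---**-
------
t=9: ------
------
--**--
--<**-
---**-
------
t=10: ------
------
--**--
---**-
--v**-
------
t=11: ------
------
--**--
---**-
-<***-
------
t=12: ------
------
--**--
-^-**-
-****-
------
t=13: ------
------
--**--
-*>**-
-****-
------
t=14: ------
------
--**--
-****-
-*v**-
------
t=15: ------
------
--**--
-****-
-*->*-
------
t=16: ------
------
--**--
-**^*-
-*--*-
------
t=17: ------
------
--**--
-*<-*-
-*--*-
------
t=18: ------
------
--**--
-*--*-
-*v-*-
------
t=19: ------
------
--**--
-*--*-
-<*-*-
------
t=20: ------
------
--**--
-*--*-
--*-*-
-v----

south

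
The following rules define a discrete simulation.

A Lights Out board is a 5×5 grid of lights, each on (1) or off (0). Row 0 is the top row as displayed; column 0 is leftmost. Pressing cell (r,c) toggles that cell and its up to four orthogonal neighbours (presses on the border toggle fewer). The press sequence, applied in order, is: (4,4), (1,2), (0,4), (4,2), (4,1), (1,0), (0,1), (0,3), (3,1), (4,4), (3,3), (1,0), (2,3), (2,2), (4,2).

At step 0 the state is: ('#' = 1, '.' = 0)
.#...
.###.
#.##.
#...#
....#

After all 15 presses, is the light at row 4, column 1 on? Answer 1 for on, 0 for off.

0

0) .#...
.###.
#.##.
#...#
....#
1) .#...
.###.
#.##.
#....
...#.
2) .##..
.....
#..#.
#....
...#.
3) .####
....#
#..#.
#....
...#.
4) .####
....#
#..#.
#.#..
.##..
5) .####
....#
#..#.
###..
#....
6) #####
##..#
...#.
###..
#....
7) ...##
#...#
...#.
###..
#....
8) ..#..
#..##
...#.
###..
#....
9) ..#..
#..##
.#.#.
.....
##...
10) ..#..
#..##
.#.#.
....#
##.##
11) ..#..
#..##
.#...
..##.
##..#
12) #.#..
.#.##
##...
..##.
##..#
13) #.#..
.#..#
#####
..#..
##..#
14) #.#..
.##.#
#...#
.....
##..#
15) #.#..
.##.#
#...#
..#..
#.###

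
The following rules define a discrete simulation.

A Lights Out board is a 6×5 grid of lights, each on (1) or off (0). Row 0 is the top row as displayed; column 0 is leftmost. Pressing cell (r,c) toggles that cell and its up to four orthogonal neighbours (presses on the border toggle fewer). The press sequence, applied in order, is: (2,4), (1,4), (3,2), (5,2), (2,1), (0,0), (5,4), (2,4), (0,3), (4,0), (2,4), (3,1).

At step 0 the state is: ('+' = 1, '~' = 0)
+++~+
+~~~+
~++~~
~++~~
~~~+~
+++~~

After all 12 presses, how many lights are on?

15

t=0: +++~+
+~~~+
~++~~
~++~~
~~~+~
+++~~
t=1: +++~+
+~~~~
~++++
~++~+
~~~+~
+++~~
t=2: +++~~
+~~++
~+++~
~++~+
~~~+~
+++~~
t=3: +++~~
+~~++
~+~+~
~~~++
~~++~
+++~~
t=4: +++~~
+~~++
~+~+~
~~~++
~~~+~
+~~+~
t=5: +++~~
++~++
+~++~
~+~++
~~~+~
+~~+~
t=6: ~~+~~
~+~++
+~++~
~+~++
~~~+~
+~~+~
t=7: ~~+~~
~+~++
+~++~
~+~++
~~~++
+~~~+
t=8: ~~+~~
~+~+~
+~+~+
~+~+~
~~~++
+~~~+
t=9: ~~~++
~+~~~
+~+~+
~+~+~
~~~++
+~~~+
t=10: ~~~++
~+~~~
+~+~+
++~+~
++~++
~~~~+
t=11: ~~~++
~+~~+
+~++~
++~++
++~++
~~~~+
t=12: ~~~++
~+~~+
++++~
~~+++
+~~++
~~~~+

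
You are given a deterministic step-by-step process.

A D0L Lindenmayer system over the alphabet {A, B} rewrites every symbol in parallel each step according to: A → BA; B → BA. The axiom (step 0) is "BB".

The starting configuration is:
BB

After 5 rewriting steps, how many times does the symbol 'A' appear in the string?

32

t=0: BB
t=1: BABA
t=2: BABABABA
t=3: BABABABABABABABA
t=4: BABABABABABABABABABABABABABABABA
t=5: BABABABABABABABABABABABABABABABABABABABABABABABABABABABABABABABA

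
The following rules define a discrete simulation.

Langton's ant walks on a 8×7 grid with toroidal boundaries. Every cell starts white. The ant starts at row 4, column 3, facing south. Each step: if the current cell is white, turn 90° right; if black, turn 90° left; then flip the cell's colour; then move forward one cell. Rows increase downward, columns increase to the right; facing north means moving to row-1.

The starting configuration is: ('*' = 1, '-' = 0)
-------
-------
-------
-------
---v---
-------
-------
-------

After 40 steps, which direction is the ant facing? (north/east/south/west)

south

gen 0: -------
-------
-------
-------
---v---
-------
-------
-------
gen 1: -------
-------
-------
-------
--<*---
-------
-------
-------
gen 2: -------
-------
-------
--^----
--**---
-------
-------
-------
gen 3: -------
-------
-------
--*>---
--**---
-------
-------
-------
gen 4: -------
-------
-------
--**---
--*v---
-------
-------
-------
gen 5: -------
-------
-------
--**---
--*->--
-------
-------
-------
gen 6: -------
-------
-------
--**---
--*-*--
----v--
-------
-------
gen 7: -------
-------
-------
--**---
--*-*--
---<*--
-------
-------
gen 8: -------
-------
-------
--**---
--*^*--
---**--
-------
-------
gen 9: -------
-------
-------
--**---
--**>--
---**--
-------
-------
gen 10: -------
-------
-------
--**^--
--**---
---**--
-------
-------
gen 11: -------
-------
-------
--***>-
--**---
---**--
-------
-------
gen 12: -------
-------
-------
--****-
--**-v-
---**--
-------
-------
gen 13: -------
-------
-------
--****-
--**<*-
---**--
-------
-------
gen 14: -------
-------
-------
--**^*-
--****-
---**--
-------
-------
gen 15: -------
-------
-------
--*<-*-
--****-
---**--
-------
-------
gen 16: -------
-------
-------
--*--*-
--*v**-
---**--
-------
-------
gen 17: -------
-------
-------
--*--*-
--*->*-
---**--
-------
-------
gen 18: -------
-------
-------
--*-^*-
--*--*-
---**--
-------
-------
gen 19: -------
-------
-------
--*-*>-
--*--*-
---**--
-------
-------
gen 20: -------
-------
-----^-
--*-*--
--*--*-
---**--
-------
-------
gen 21: -------
-------
-----*>
--*-*--
--*--*-
---**--
-------
-------
gen 22: -------
-------
-----**
--*-*-v
--*--*-
---**--
-------
-------
gen 23: -------
-------
-----**
--*-*<*
--*--*-
---**--
-------
-------
gen 24: -------
-------
-----^*
--*-***
--*--*-
---**--
-------
-------
gen 25: -------
-------
----<-*
--*-***
--*--*-
---**--
-------
-------
gen 26: -------
----^--
----*-*
--*-***
--*--*-
---**--
-------
-------
gen 27: -------
----*>-
----*-*
--*-***
--*--*-
---**--
-------
-------
gen 28: -------
----**-
----*v*
--*-***
--*--*-
---**--
-------
-------
gen 29: -------
----**-
----<**
--*-***
--*--*-
---**--
-------
-------
gen 30: -------
----**-
-----**
--*-v**
--*--*-
---**--
-------
-------
gen 31: -------
----**-
-----**
--*-->*
--*--*-
---**--
-------
-------
gen 32: -------
----**-
-----^*
--*---*
--*--*-
---**--
-------
-------
gen 33: -------
----**-
----<-*
--*---*
--*--*-
---**--
-------
-------
gen 34: -------
----^*-
----*-*
--*---*
--*--*-
---**--
-------
-------
gen 35: -------
---<-*-
----*-*
--*---*
--*--*-
---**--
-------
-------
gen 36: ---^---
---*-*-
----*-*
--*---*
--*--*-
---**--
-------
-------
gen 37: ---*>--
---*-*-
----*-*
--*---*
--*--*-
---**--
-------
-------
gen 38: ---**--
---*v*-
----*-*
--*---*
--*--*-
---**--
-------
-------
gen 39: ---**--
---<**-
----*-*
--*---*
--*--*-
---**--
-------
-------
gen 40: ---**--
----**-
---v*-*
--*---*
--*--*-
---**--
-------
-------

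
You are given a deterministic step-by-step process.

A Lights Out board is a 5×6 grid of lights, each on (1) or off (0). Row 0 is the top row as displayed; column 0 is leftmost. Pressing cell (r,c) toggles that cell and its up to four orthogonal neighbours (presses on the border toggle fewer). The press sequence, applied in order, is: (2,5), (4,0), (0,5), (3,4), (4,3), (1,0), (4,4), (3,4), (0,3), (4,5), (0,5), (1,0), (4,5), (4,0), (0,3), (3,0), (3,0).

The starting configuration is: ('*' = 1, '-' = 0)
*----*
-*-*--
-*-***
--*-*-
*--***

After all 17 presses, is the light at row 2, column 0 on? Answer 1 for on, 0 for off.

[0] *----*
-*-*--
-*-***
--*-*-
*--***
[1] *----*
-*-*-*
-*-*--
--*-**
*--***
[2] *----*
-*-*-*
-*-*--
*-*-**
-*-***
[3] *---*-
-*-*--
-*-*--
*-*-**
-*-***
[4] *---*-
-*-*--
-*-**-
*-**--
-*-*-*
[5] *---*-
-*-*--
-*-**-
*-*---
-**-**
[6] ----*-
*--*--
**-**-
*-*---
-**-**
[7] ----*-
*--*--
**-**-
*-*-*-
-***--
[8] ----*-
*--*--
**-*--
*-**-*
-****-
[9] --**--
*-----
**-*--
*-**-*
-****-
[10] --**--
*-----
**-*--
*-**--
-***-*
[11] --****
*----*
**-*--
*-**--
-***-*
[12] *-****
-*---*
-*-*--
*-**--
-***-*
[13] *-****
-*---*
-*-*--
*-**-*
-****-
[14] *-****
-*---*
-*-*--
--**-*
*-***-
[15] *----*
-*-*-*
-*-*--
--**-*
*-***-
[16] *----*
-*-*-*
**-*--
****-*
--***-
[17] *----*
-*-*-*
-*-*--
--**-*
*-***-

0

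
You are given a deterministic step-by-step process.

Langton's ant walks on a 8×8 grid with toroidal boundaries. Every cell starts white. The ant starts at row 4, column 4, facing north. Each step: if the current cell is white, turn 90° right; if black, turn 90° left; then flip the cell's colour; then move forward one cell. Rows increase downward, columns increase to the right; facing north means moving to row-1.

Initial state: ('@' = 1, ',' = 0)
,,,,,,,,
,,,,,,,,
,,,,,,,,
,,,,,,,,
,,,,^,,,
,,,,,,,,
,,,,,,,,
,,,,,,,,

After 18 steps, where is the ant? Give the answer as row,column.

k=0  ,,,,,,,,
,,,,,,,,
,,,,,,,,
,,,,,,,,
,,,,^,,,
,,,,,,,,
,,,,,,,,
,,,,,,,,
k=1  ,,,,,,,,
,,,,,,,,
,,,,,,,,
,,,,,,,,
,,,,@>,,
,,,,,,,,
,,,,,,,,
,,,,,,,,
k=2  ,,,,,,,,
,,,,,,,,
,,,,,,,,
,,,,,,,,
,,,,@@,,
,,,,,v,,
,,,,,,,,
,,,,,,,,
k=3  ,,,,,,,,
,,,,,,,,
,,,,,,,,
,,,,,,,,
,,,,@@,,
,,,,<@,,
,,,,,,,,
,,,,,,,,
k=4  ,,,,,,,,
,,,,,,,,
,,,,,,,,
,,,,,,,,
,,,,^@,,
,,,,@@,,
,,,,,,,,
,,,,,,,,
k=5  ,,,,,,,,
,,,,,,,,
,,,,,,,,
,,,,,,,,
,,,<,@,,
,,,,@@,,
,,,,,,,,
,,,,,,,,
k=6  ,,,,,,,,
,,,,,,,,
,,,,,,,,
,,,^,,,,
,,,@,@,,
,,,,@@,,
,,,,,,,,
,,,,,,,,
k=7  ,,,,,,,,
,,,,,,,,
,,,,,,,,
,,,@>,,,
,,,@,@,,
,,,,@@,,
,,,,,,,,
,,,,,,,,
k=8  ,,,,,,,,
,,,,,,,,
,,,,,,,,
,,,@@,,,
,,,@v@,,
,,,,@@,,
,,,,,,,,
,,,,,,,,
k=9  ,,,,,,,,
,,,,,,,,
,,,,,,,,
,,,@@,,,
,,,<@@,,
,,,,@@,,
,,,,,,,,
,,,,,,,,
k=10  ,,,,,,,,
,,,,,,,,
,,,,,,,,
,,,@@,,,
,,,,@@,,
,,,v@@,,
,,,,,,,,
,,,,,,,,
k=11  ,,,,,,,,
,,,,,,,,
,,,,,,,,
,,,@@,,,
,,,,@@,,
,,<@@@,,
,,,,,,,,
,,,,,,,,
k=12  ,,,,,,,,
,,,,,,,,
,,,,,,,,
,,,@@,,,
,,^,@@,,
,,@@@@,,
,,,,,,,,
,,,,,,,,
k=13  ,,,,,,,,
,,,,,,,,
,,,,,,,,
,,,@@,,,
,,@>@@,,
,,@@@@,,
,,,,,,,,
,,,,,,,,
k=14  ,,,,,,,,
,,,,,,,,
,,,,,,,,
,,,@@,,,
,,@@@@,,
,,@v@@,,
,,,,,,,,
,,,,,,,,
k=15  ,,,,,,,,
,,,,,,,,
,,,,,,,,
,,,@@,,,
,,@@@@,,
,,@,>@,,
,,,,,,,,
,,,,,,,,
k=16  ,,,,,,,,
,,,,,,,,
,,,,,,,,
,,,@@,,,
,,@@^@,,
,,@,,@,,
,,,,,,,,
,,,,,,,,
k=17  ,,,,,,,,
,,,,,,,,
,,,,,,,,
,,,@@,,,
,,@<,@,,
,,@,,@,,
,,,,,,,,
,,,,,,,,
k=18  ,,,,,,,,
,,,,,,,,
,,,,,,,,
,,,@@,,,
,,@,,@,,
,,@v,@,,
,,,,,,,,
,,,,,,,,

5,3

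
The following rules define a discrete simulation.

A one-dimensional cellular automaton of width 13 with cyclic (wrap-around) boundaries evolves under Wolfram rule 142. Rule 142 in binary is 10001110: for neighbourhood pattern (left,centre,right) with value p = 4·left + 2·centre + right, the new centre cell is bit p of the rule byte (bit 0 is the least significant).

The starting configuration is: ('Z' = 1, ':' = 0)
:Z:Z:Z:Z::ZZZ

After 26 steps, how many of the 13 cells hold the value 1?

k=0  :Z:Z:Z:Z::ZZZ
k=1  :Z:Z:Z:Z:ZZZ:
k=2  ZZ:Z:Z:Z:ZZ::
k=3  Z::Z:Z:Z:Z::Z
k=4  ::ZZ:Z:Z:Z:ZZ
k=5  :ZZ::Z:Z:Z:Z:
k=6  ZZ::ZZ:Z:Z:Z:
k=7  Z::ZZ::Z:Z:Z:
k=8  Z:ZZ::ZZ:Z:Z:
k=9  Z:Z::ZZ::Z:Z:
k=10  Z:Z:ZZ::ZZ:Z:
k=11  Z:Z:Z::ZZ::Z:
k=12  Z:Z:Z:ZZ::ZZ:
k=13  Z:Z:Z:Z::ZZ::
k=14  Z:Z:Z:Z:ZZ::Z
k=15  ::Z:Z:Z:Z::ZZ
k=16  :ZZ:Z:Z:Z:ZZ:
k=17  ZZ::Z:Z:Z:Z::
k=18  Z::ZZ:Z:Z:Z:Z
k=19  ::ZZ::Z:Z:Z:Z
k=20  :ZZ::ZZ:Z:Z:Z
k=21  :Z::ZZ::Z:Z:Z
k=22  :Z:ZZ::ZZ:Z:Z
k=23  :Z:Z::ZZ::Z:Z
k=24  :Z:Z:ZZ::ZZ:Z
k=25  :Z:Z:Z::ZZ::Z
k=26  :Z:Z:Z:ZZ::ZZ

7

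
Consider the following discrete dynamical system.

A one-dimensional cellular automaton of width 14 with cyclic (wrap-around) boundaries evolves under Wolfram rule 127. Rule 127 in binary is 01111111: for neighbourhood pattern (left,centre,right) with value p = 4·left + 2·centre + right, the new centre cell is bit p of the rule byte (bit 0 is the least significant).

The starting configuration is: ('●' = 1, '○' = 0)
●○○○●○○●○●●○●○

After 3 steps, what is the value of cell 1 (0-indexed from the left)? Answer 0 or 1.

[0] ●○○○●○○●○●●○●○
[1] ●●●●●●●●●●●●●●
[2] ○○○○○○○○○○○○○○
[3] ●●●●●●●●●●●●●●

1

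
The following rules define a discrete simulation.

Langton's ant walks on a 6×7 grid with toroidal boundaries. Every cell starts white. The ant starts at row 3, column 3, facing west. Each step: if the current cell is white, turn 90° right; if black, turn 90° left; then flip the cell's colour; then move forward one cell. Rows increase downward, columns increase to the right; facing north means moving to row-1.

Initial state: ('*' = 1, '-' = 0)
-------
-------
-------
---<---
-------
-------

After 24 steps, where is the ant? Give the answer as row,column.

5,5

step 0: -------
-------
-------
---<---
-------
-------
step 1: -------
-------
---^---
---*---
-------
-------
step 2: -------
-------
---*>--
---*---
-------
-------
step 3: -------
-------
---**--
---*v--
-------
-------
step 4: -------
-------
---**--
---<*--
-------
-------
step 5: -------
-------
---**--
----*--
---v---
-------
step 6: -------
-------
---**--
----*--
--<*---
-------
step 7: -------
-------
---**--
--^-*--
--**---
-------
step 8: -------
-------
---**--
--*>*--
--**---
-------
step 9: -------
-------
---**--
--***--
--*v---
-------
step 10: -------
-------
---**--
--***--
--*->--
-------
step 11: -------
-------
---**--
--***--
--*-*--
----v--
step 12: -------
-------
---**--
--***--
--*-*--
---<*--
step 13: -------
-------
---**--
--***--
--*^*--
---**--
step 14: -------
-------
---**--
--***--
--**>--
---**--
step 15: -------
-------
---**--
--**^--
--**---
---**--
step 16: -------
-------
---**--
--*<---
--**---
---**--
step 17: -------
-------
---**--
--*----
--*v---
---**--
step 18: -------
-------
---**--
--*----
--*->--
---**--
step 19: -------
-------
---**--
--*----
--*-*--
---*v--
step 20: -------
-------
---**--
--*----
--*-*--
---*->-
step 21: -----v-
-------
---**--
--*----
--*-*--
---*-*-
step 22: ----<*-
-------
---**--
--*----
--*-*--
---*-*-
step 23: ----**-
-------
---**--
--*----
--*-*--
---*^*-
step 24: ----**-
-------
---**--
--*----
--*-*--
---**>-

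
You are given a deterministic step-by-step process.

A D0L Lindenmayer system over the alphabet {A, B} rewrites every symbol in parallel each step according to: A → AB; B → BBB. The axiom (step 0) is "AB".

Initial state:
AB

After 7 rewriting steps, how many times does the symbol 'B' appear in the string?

t=0: AB
t=1: ABBBB
t=2: ABBBBBBBBBBBBB
t=3: ABBBBBBBBBBBBBBBBBBBBBBBBBBBBBBBBBBBBBBBB
t=4: ABBBBBBBBBBBBBBBBBBBBBBBBBBBBBBBBBBBBBBBBBBBBBBBBBBBBBBBBB…BBBBBBBBBBBBBBBBBBBBBBBBBBBBBBBBBBBBBBBBBBBBBBBBBBBBBBBBBB  (len 122)
t=5: ABBBBBBBBBBBBBBBBBBBBBBBBBBBBBBBBBBBBBBBBBBBBBBBBBBBBBBBBB…BBBBBBBBBBBBBBBBBBBBBBBBBBBBBBBBBBBBBBBBBBBBBBBBBBBBBBBBBB  (len 365)
t=6: ABBBBBBBBBBBBBBBBBBBBBBBBBBBBBBBBBBBBBBBBBBBBBBBBBBBBBBBBB…BBBBBBBBBBBBBBBBBBBBBBBBBBBBBBBBBBBBBBBBBBBBBBBBBBBBBBBBBB  (len 1094)
t=7: ABBBBBBBBBBBBBBBBBBBBBBBBBBBBBBBBBBBBBBBBBBBBBBBBBBBBBBBBB…BBBBBBBBBBBBBBBBBBBBBBBBBBBBBBBBBBBBBBBBBBBBBBBBBBBBBBBBBB  (len 3281)

3280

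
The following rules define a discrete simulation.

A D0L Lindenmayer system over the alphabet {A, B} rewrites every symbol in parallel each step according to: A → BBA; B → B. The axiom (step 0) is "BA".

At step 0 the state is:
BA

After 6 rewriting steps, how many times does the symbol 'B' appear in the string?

13

k=0  BA
k=1  BBBA
k=2  BBBBBA
k=3  BBBBBBBA
k=4  BBBBBBBBBA
k=5  BBBBBBBBBBBA
k=6  BBBBBBBBBBBBBA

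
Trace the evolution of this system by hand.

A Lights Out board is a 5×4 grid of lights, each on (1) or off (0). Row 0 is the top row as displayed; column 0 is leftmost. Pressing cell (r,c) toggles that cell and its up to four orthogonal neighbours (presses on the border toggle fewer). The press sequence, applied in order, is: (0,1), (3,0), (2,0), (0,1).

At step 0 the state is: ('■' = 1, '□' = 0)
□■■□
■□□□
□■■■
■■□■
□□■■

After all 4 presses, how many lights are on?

t=0: □■■□
■□□□
□■■■
■■□■
□□■■
t=1: ■□□□
■■□□
□■■■
■■□■
□□■■
t=2: ■□□□
■■□□
■■■■
□□□■
■□■■
t=3: ■□□□
□■□□
□□■■
■□□■
■□■■
t=4: □■■□
□□□□
□□■■
■□□■
■□■■

9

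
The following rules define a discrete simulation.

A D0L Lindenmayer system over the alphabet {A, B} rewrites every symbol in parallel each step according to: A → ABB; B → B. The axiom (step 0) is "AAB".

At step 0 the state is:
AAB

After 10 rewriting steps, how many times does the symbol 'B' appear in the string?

41

gen 0: AAB
gen 1: ABBABBB
gen 2: ABBBBABBBBB
gen 3: ABBBBBBABBBBBBB
gen 4: ABBBBBBBBABBBBBBBBB
gen 5: ABBBBBBBBBBABBBBBBBBBBB
gen 6: ABBBBBBBBBBBBABBBBBBBBBBBBB
gen 7: ABBBBBBBBBBBBBBABBBBBBBBBBBBBBB
gen 8: ABBBBBBBBBBBBBBBBABBBBBBBBBBBBBBBBB
gen 9: ABBBBBBBBBBBBBBBBBBABBBBBBBBBBBBBBBBBBB
gen 10: ABBBBBBBBBBBBBBBBBBBBABBBBBBBBBBBBBBBBBBBBB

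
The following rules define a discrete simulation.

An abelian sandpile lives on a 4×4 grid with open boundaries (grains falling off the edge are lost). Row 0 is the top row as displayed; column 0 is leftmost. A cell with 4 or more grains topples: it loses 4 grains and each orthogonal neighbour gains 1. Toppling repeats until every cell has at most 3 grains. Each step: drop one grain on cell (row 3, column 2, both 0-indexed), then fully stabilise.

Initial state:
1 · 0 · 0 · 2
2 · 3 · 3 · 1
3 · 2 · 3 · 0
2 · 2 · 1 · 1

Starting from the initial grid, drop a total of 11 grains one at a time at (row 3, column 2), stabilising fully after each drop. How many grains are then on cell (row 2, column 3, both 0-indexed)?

k=0  1 · 0 · 0 · 2
2 · 3 · 3 · 1
3 · 2 · 3 · 0
2 · 2 · 1 · 1
k=1  1 · 0 · 0 · 2
2 · 3 · 3 · 1
3 · 2 · 3 · 0
2 · 2 · 2 · 1
k=2  1 · 0 · 0 · 2
2 · 3 · 3 · 1
3 · 2 · 3 · 0
2 · 2 · 3 · 1
k=3  2 · 1 · 1 · 2
0 · 2 · 1 · 2
2 · 2 · 2 · 1
0 · 1 · 2 · 2
k=4  2 · 1 · 1 · 2
0 · 2 · 1 · 2
2 · 2 · 2 · 1
0 · 1 · 3 · 2
k=5  2 · 1 · 1 · 2
0 · 2 · 1 · 2
2 · 2 · 3 · 1
0 · 2 · 0 · 3
k=6  2 · 1 · 1 · 2
0 · 2 · 1 · 2
2 · 2 · 3 · 1
0 · 2 · 1 · 3
k=7  2 · 1 · 1 · 2
0 · 2 · 1 · 2
2 · 2 · 3 · 1
0 · 2 · 2 · 3
k=8  2 · 1 · 1 · 2
0 · 2 · 1 · 2
2 · 2 · 3 · 1
0 · 2 · 3 · 3
k=9  2 · 1 · 1 · 2
0 · 2 · 2 · 2
2 · 3 · 0 · 3
0 · 3 · 2 · 0
k=10  2 · 1 · 1 · 2
0 · 2 · 2 · 2
2 · 3 · 0 · 3
0 · 3 · 3 · 0
k=11  2 · 1 · 1 · 2
0 · 3 · 2 · 2
3 · 0 · 2 · 3
1 · 1 · 1 · 1

3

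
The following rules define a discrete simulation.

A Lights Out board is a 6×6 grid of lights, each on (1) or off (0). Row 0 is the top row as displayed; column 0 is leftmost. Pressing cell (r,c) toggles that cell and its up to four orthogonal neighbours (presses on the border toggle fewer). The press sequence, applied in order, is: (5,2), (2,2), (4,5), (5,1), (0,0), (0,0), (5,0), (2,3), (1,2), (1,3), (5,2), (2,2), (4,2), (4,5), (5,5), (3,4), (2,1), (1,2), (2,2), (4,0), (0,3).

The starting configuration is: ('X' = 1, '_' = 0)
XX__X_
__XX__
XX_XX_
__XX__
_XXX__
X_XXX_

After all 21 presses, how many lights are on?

20

k=0  XX__X_
__XX__
XX_XX_
__XX__
_XXX__
X_XXX_
k=1  XX__X_
__XX__
XX_XX_
__XX__
_X_X__
XX__X_
k=2  XX__X_
___X__
X_X_X_
___X__
_X_X__
XX__X_
k=3  XX__X_
___X__
X_X_X_
___X_X
_X_XXX
XX__XX
k=4  XX__X_
___X__
X_X_X_
___X_X
___XXX
__X_XX
k=5  ____X_
X__X__
X_X_X_
___X_X
___XXX
__X_XX
k=6  XX__X_
___X__
X_X_X_
___X_X
___XXX
__X_XX
k=7  XX__X_
___X__
X_X_X_
___X_X
X__XXX
XXX_XX
k=8  XX__X_
______
X__X__
_____X
X__XXX
XXX_XX
k=9  XXX_X_
_XXX__
X_XX__
_____X
X__XXX
XXX_XX
k=10  XXXXX_
_X__X_
X_X___
_____X
X__XXX
XXX_XX
k=11  XXXXX_
_X__X_
X_X___
_____X
X_XXXX
X__XXX
k=12  XXXXX_
_XX_X_
XX_X__
__X__X
X_XXXX
X__XXX
k=13  XXXXX_
_XX_X_
XX_X__
_____X
XX__XX
X_XXXX
k=14  XXXXX_
_XX_X_
XX_X__
______
XX____
X_XXX_
k=15  XXXXX_
_XX_X_
XX_X__
______
XX___X
X_XX_X
k=16  XXXXX_
_XX_X_
XX_XX_
___XXX
XX__XX
X_XX_X
k=17  XXXXX_
__X_X_
__XXX_
_X_XXX
XX__XX
X_XX_X
k=18  XX_XX_
_X_XX_
___XX_
_X_XXX
XX__XX
X_XX_X
k=19  XX_XX_
_XXXX_
_XX_X_
_XXXXX
XX__XX
X_XX_X
k=20  XX_XX_
_XXXX_
_XX_X_
XXXXXX
____XX
__XX_X
k=21  XXX___
_XX_X_
_XX_X_
XXXXXX
____XX
__XX_X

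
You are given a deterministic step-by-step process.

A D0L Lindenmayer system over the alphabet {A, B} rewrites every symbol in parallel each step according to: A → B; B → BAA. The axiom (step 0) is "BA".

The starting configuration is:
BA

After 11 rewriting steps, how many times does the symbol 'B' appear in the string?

2048

gen 0: BA
gen 1: BAAB
gen 2: BAABBBAA
gen 3: BAABBBAABAABAABB
gen 4: BAABBBAABAABAABBBAABBBAABBBAABAA
gen 5: BAABBBAABAABAABBBAABBBAABBBAABAABAABBBAABAABAABBBAABAABAABBBAABB
gen 6: BAABBBAABAABAABBBAABBBAABBBAABAABAABBBAABAABAABBBAABAABAAB…AABAABAABBBAABBBAABBBAABAABAABBBAABBBAABBBAABAABAABBBAABAA  (len 128)
gen 7: BAABBBAABAABAABBBAABBBAABBBAABAABAABBBAABAABAABBBAABAABAAB…AABAABAABBBAABAABAABBBAABAABAABBBAABBBAABBBAABAABAABBBAABB  (len 256)
gen 8: BAABBBAABAABAABBBAABBBAABBBAABAABAABBBAABAABAABBBAABAABAAB…ABAABAABBBAABAABAABBBAABAABAABBBAABBBAABBBAABAABAABBBAABAA  (len 512)
gen 9: BAABBBAABAABAABBBAABBBAABBBAABAABAABBBAABAABAABBBAABAABAAB…AABAABAABBBAABAABAABBBAABAABAABBBAABBBAABBBAABAABAABBBAABB  (len 1024)
gen 10: BAABBBAABAABAABBBAABBBAABBBAABAABAABBBAABAABAABBBAABAABAAB…ABAABAABBBAABAABAABBBAABAABAABBBAABBBAABBBAABAABAABBBAABAA  (len 2048)
gen 11: BAABBBAABAABAABBBAABBBAABBBAABAABAABBBAABAABAABBBAABAABAAB…AABAABAABBBAABAABAABBBAABAABAABBBAABBBAABBBAABAABAABBBAABB  (len 4096)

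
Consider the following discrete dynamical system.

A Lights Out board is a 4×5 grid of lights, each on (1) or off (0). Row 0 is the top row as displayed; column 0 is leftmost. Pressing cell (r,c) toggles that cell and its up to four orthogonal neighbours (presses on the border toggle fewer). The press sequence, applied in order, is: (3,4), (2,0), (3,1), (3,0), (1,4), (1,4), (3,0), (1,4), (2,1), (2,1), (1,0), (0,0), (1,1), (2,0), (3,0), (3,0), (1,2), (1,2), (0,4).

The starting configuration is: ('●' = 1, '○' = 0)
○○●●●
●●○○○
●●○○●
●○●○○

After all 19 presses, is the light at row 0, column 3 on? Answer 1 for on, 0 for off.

k=0  ○○●●●
●●○○○
●●○○●
●○●○○
k=1  ○○●●●
●●○○○
●●○○○
●○●●●
k=2  ○○●●●
○●○○○
○○○○○
○○●●●
k=3  ○○●●●
○●○○○
○●○○○
●●○●●
k=4  ○○●●●
○●○○○
●●○○○
○○○●●
k=5  ○○●●○
○●○●●
●●○○●
○○○●●
k=6  ○○●●●
○●○○○
●●○○○
○○○●●
k=7  ○○●●●
○●○○○
○●○○○
●●○●●
k=8  ○○●●○
○●○●●
○●○○●
●●○●●
k=9  ○○●●○
○○○●●
●○●○●
●○○●●
k=10  ○○●●○
○●○●●
○●○○●
●●○●●
k=11  ●○●●○
●○○●●
●●○○●
●●○●●
k=12  ○●●●○
○○○●●
●●○○●
●●○●●
k=13  ○○●●○
●●●●●
●○○○●
●●○●●
k=14  ○○●●○
○●●●●
○●○○●
○●○●●
k=15  ○○●●○
○●●●●
●●○○●
●○○●●
k=16  ○○●●○
○●●●●
○●○○●
○●○●●
k=17  ○○○●○
○○○○●
○●●○●
○●○●●
k=18  ○○●●○
○●●●●
○●○○●
○●○●●
k=19  ○○●○●
○●●●○
○●○○●
○●○●●

0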